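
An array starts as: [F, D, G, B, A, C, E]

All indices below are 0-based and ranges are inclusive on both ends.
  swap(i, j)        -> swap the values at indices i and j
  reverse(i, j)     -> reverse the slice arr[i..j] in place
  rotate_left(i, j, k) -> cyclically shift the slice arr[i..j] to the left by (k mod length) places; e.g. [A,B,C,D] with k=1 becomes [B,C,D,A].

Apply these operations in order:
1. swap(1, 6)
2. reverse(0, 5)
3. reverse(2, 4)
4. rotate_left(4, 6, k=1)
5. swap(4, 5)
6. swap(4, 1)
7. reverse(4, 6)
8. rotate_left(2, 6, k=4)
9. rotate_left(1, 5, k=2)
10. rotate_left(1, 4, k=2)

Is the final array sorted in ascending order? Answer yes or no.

Answer: no

Derivation:
After 1 (swap(1, 6)): [F, E, G, B, A, C, D]
After 2 (reverse(0, 5)): [C, A, B, G, E, F, D]
After 3 (reverse(2, 4)): [C, A, E, G, B, F, D]
After 4 (rotate_left(4, 6, k=1)): [C, A, E, G, F, D, B]
After 5 (swap(4, 5)): [C, A, E, G, D, F, B]
After 6 (swap(4, 1)): [C, D, E, G, A, F, B]
After 7 (reverse(4, 6)): [C, D, E, G, B, F, A]
After 8 (rotate_left(2, 6, k=4)): [C, D, A, E, G, B, F]
After 9 (rotate_left(1, 5, k=2)): [C, E, G, B, D, A, F]
After 10 (rotate_left(1, 4, k=2)): [C, B, D, E, G, A, F]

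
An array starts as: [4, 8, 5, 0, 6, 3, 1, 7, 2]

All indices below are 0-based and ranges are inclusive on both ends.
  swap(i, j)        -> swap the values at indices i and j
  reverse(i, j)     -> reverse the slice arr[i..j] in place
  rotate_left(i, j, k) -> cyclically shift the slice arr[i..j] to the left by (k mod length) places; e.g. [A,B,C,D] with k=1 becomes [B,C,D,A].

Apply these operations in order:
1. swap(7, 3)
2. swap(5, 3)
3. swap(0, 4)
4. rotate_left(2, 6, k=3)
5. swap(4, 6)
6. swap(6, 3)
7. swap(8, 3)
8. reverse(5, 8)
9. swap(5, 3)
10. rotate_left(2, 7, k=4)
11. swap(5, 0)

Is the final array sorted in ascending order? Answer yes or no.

Answer: no

Derivation:
After 1 (swap(7, 3)): [4, 8, 5, 7, 6, 3, 1, 0, 2]
After 2 (swap(5, 3)): [4, 8, 5, 3, 6, 7, 1, 0, 2]
After 3 (swap(0, 4)): [6, 8, 5, 3, 4, 7, 1, 0, 2]
After 4 (rotate_left(2, 6, k=3)): [6, 8, 7, 1, 5, 3, 4, 0, 2]
After 5 (swap(4, 6)): [6, 8, 7, 1, 4, 3, 5, 0, 2]
After 6 (swap(6, 3)): [6, 8, 7, 5, 4, 3, 1, 0, 2]
After 7 (swap(8, 3)): [6, 8, 7, 2, 4, 3, 1, 0, 5]
After 8 (reverse(5, 8)): [6, 8, 7, 2, 4, 5, 0, 1, 3]
After 9 (swap(5, 3)): [6, 8, 7, 5, 4, 2, 0, 1, 3]
After 10 (rotate_left(2, 7, k=4)): [6, 8, 0, 1, 7, 5, 4, 2, 3]
After 11 (swap(5, 0)): [5, 8, 0, 1, 7, 6, 4, 2, 3]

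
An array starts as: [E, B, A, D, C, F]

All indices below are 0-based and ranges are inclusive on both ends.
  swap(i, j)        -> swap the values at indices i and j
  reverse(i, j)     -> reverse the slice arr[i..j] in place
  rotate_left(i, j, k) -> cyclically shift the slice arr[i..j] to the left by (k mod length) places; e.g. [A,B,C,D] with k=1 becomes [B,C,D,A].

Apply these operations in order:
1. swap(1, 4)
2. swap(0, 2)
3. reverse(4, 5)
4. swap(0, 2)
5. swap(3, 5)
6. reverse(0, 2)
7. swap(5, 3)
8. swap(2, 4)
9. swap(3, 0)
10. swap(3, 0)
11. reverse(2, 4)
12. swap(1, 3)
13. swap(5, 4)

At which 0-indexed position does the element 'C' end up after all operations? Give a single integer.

After 1 (swap(1, 4)): [E, C, A, D, B, F]
After 2 (swap(0, 2)): [A, C, E, D, B, F]
After 3 (reverse(4, 5)): [A, C, E, D, F, B]
After 4 (swap(0, 2)): [E, C, A, D, F, B]
After 5 (swap(3, 5)): [E, C, A, B, F, D]
After 6 (reverse(0, 2)): [A, C, E, B, F, D]
After 7 (swap(5, 3)): [A, C, E, D, F, B]
After 8 (swap(2, 4)): [A, C, F, D, E, B]
After 9 (swap(3, 0)): [D, C, F, A, E, B]
After 10 (swap(3, 0)): [A, C, F, D, E, B]
After 11 (reverse(2, 4)): [A, C, E, D, F, B]
After 12 (swap(1, 3)): [A, D, E, C, F, B]
After 13 (swap(5, 4)): [A, D, E, C, B, F]

Answer: 3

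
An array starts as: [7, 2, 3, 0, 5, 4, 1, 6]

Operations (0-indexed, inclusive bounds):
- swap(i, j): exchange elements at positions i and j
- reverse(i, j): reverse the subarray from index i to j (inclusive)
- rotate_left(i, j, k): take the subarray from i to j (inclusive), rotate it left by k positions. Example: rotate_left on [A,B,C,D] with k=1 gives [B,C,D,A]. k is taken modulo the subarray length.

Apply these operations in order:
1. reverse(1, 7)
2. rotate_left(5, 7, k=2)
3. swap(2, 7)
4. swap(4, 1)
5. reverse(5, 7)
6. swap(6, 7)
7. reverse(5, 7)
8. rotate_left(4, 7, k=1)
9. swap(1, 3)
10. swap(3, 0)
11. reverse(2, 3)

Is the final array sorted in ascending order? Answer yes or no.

Answer: no

Derivation:
After 1 (reverse(1, 7)): [7, 6, 1, 4, 5, 0, 3, 2]
After 2 (rotate_left(5, 7, k=2)): [7, 6, 1, 4, 5, 2, 0, 3]
After 3 (swap(2, 7)): [7, 6, 3, 4, 5, 2, 0, 1]
After 4 (swap(4, 1)): [7, 5, 3, 4, 6, 2, 0, 1]
After 5 (reverse(5, 7)): [7, 5, 3, 4, 6, 1, 0, 2]
After 6 (swap(6, 7)): [7, 5, 3, 4, 6, 1, 2, 0]
After 7 (reverse(5, 7)): [7, 5, 3, 4, 6, 0, 2, 1]
After 8 (rotate_left(4, 7, k=1)): [7, 5, 3, 4, 0, 2, 1, 6]
After 9 (swap(1, 3)): [7, 4, 3, 5, 0, 2, 1, 6]
After 10 (swap(3, 0)): [5, 4, 3, 7, 0, 2, 1, 6]
After 11 (reverse(2, 3)): [5, 4, 7, 3, 0, 2, 1, 6]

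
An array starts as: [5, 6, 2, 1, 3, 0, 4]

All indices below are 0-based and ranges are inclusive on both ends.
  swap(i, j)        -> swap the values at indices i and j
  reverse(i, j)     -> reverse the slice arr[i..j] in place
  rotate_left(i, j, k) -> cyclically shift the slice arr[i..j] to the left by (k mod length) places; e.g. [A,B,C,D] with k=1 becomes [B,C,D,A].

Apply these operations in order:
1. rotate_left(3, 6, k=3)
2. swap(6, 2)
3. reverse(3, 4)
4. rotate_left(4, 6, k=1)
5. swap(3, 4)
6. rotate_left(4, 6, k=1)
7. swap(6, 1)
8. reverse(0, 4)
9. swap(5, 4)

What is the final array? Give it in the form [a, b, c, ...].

Answer: [2, 3, 0, 1, 4, 5, 6]

Derivation:
After 1 (rotate_left(3, 6, k=3)): [5, 6, 2, 4, 1, 3, 0]
After 2 (swap(6, 2)): [5, 6, 0, 4, 1, 3, 2]
After 3 (reverse(3, 4)): [5, 6, 0, 1, 4, 3, 2]
After 4 (rotate_left(4, 6, k=1)): [5, 6, 0, 1, 3, 2, 4]
After 5 (swap(3, 4)): [5, 6, 0, 3, 1, 2, 4]
After 6 (rotate_left(4, 6, k=1)): [5, 6, 0, 3, 2, 4, 1]
After 7 (swap(6, 1)): [5, 1, 0, 3, 2, 4, 6]
After 8 (reverse(0, 4)): [2, 3, 0, 1, 5, 4, 6]
After 9 (swap(5, 4)): [2, 3, 0, 1, 4, 5, 6]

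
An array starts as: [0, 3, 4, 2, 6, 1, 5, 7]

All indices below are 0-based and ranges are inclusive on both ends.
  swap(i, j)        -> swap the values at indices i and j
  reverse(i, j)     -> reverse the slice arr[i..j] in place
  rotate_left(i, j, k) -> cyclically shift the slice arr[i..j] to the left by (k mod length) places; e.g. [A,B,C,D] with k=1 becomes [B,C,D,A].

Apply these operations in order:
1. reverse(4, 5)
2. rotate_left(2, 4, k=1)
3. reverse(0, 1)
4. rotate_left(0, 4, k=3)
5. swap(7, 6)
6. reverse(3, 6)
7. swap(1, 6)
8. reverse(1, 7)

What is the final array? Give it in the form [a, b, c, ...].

Answer: [1, 5, 4, 2, 6, 7, 3, 0]

Derivation:
After 1 (reverse(4, 5)): [0, 3, 4, 2, 1, 6, 5, 7]
After 2 (rotate_left(2, 4, k=1)): [0, 3, 2, 1, 4, 6, 5, 7]
After 3 (reverse(0, 1)): [3, 0, 2, 1, 4, 6, 5, 7]
After 4 (rotate_left(0, 4, k=3)): [1, 4, 3, 0, 2, 6, 5, 7]
After 5 (swap(7, 6)): [1, 4, 3, 0, 2, 6, 7, 5]
After 6 (reverse(3, 6)): [1, 4, 3, 7, 6, 2, 0, 5]
After 7 (swap(1, 6)): [1, 0, 3, 7, 6, 2, 4, 5]
After 8 (reverse(1, 7)): [1, 5, 4, 2, 6, 7, 3, 0]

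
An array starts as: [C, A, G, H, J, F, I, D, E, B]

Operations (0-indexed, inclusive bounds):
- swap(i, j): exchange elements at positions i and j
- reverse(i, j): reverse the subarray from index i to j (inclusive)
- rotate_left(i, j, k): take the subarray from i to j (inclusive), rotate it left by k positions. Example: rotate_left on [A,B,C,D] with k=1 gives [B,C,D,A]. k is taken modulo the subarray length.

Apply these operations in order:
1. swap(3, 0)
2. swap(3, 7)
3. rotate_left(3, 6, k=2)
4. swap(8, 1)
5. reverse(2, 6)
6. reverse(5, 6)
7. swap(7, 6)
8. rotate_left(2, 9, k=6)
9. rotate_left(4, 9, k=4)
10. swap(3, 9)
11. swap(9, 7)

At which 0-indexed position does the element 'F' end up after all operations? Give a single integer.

After 1 (swap(3, 0)): [H, A, G, C, J, F, I, D, E, B]
After 2 (swap(3, 7)): [H, A, G, D, J, F, I, C, E, B]
After 3 (rotate_left(3, 6, k=2)): [H, A, G, F, I, D, J, C, E, B]
After 4 (swap(8, 1)): [H, E, G, F, I, D, J, C, A, B]
After 5 (reverse(2, 6)): [H, E, J, D, I, F, G, C, A, B]
After 6 (reverse(5, 6)): [H, E, J, D, I, G, F, C, A, B]
After 7 (swap(7, 6)): [H, E, J, D, I, G, C, F, A, B]
After 8 (rotate_left(2, 9, k=6)): [H, E, A, B, J, D, I, G, C, F]
After 9 (rotate_left(4, 9, k=4)): [H, E, A, B, C, F, J, D, I, G]
After 10 (swap(3, 9)): [H, E, A, G, C, F, J, D, I, B]
After 11 (swap(9, 7)): [H, E, A, G, C, F, J, B, I, D]

Answer: 5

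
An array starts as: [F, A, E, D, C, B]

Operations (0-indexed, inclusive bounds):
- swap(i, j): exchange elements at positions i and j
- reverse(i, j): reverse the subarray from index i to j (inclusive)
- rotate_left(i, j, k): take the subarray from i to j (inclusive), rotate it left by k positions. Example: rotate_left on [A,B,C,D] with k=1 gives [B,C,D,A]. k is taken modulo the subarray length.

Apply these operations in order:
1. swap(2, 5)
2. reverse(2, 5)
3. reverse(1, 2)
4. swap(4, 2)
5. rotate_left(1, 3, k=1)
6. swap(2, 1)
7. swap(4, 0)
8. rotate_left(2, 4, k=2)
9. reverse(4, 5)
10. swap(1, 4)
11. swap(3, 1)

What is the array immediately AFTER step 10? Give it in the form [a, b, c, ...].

Answer: [A, B, F, D, C, E]

Derivation:
After 1 (swap(2, 5)): [F, A, B, D, C, E]
After 2 (reverse(2, 5)): [F, A, E, C, D, B]
After 3 (reverse(1, 2)): [F, E, A, C, D, B]
After 4 (swap(4, 2)): [F, E, D, C, A, B]
After 5 (rotate_left(1, 3, k=1)): [F, D, C, E, A, B]
After 6 (swap(2, 1)): [F, C, D, E, A, B]
After 7 (swap(4, 0)): [A, C, D, E, F, B]
After 8 (rotate_left(2, 4, k=2)): [A, C, F, D, E, B]
After 9 (reverse(4, 5)): [A, C, F, D, B, E]
After 10 (swap(1, 4)): [A, B, F, D, C, E]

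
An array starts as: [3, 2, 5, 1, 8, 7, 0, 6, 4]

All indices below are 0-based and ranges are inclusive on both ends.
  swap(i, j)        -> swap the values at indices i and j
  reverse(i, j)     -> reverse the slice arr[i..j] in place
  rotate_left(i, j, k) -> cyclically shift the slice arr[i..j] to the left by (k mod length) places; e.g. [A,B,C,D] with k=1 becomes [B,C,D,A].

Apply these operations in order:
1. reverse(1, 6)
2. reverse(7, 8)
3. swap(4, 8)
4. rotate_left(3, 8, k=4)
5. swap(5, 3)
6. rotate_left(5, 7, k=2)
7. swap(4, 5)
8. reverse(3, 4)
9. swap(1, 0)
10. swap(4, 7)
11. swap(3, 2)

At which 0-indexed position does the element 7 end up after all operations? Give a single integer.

Answer: 3

Derivation:
After 1 (reverse(1, 6)): [3, 0, 7, 8, 1, 5, 2, 6, 4]
After 2 (reverse(7, 8)): [3, 0, 7, 8, 1, 5, 2, 4, 6]
After 3 (swap(4, 8)): [3, 0, 7, 8, 6, 5, 2, 4, 1]
After 4 (rotate_left(3, 8, k=4)): [3, 0, 7, 4, 1, 8, 6, 5, 2]
After 5 (swap(5, 3)): [3, 0, 7, 8, 1, 4, 6, 5, 2]
After 6 (rotate_left(5, 7, k=2)): [3, 0, 7, 8, 1, 5, 4, 6, 2]
After 7 (swap(4, 5)): [3, 0, 7, 8, 5, 1, 4, 6, 2]
After 8 (reverse(3, 4)): [3, 0, 7, 5, 8, 1, 4, 6, 2]
After 9 (swap(1, 0)): [0, 3, 7, 5, 8, 1, 4, 6, 2]
After 10 (swap(4, 7)): [0, 3, 7, 5, 6, 1, 4, 8, 2]
After 11 (swap(3, 2)): [0, 3, 5, 7, 6, 1, 4, 8, 2]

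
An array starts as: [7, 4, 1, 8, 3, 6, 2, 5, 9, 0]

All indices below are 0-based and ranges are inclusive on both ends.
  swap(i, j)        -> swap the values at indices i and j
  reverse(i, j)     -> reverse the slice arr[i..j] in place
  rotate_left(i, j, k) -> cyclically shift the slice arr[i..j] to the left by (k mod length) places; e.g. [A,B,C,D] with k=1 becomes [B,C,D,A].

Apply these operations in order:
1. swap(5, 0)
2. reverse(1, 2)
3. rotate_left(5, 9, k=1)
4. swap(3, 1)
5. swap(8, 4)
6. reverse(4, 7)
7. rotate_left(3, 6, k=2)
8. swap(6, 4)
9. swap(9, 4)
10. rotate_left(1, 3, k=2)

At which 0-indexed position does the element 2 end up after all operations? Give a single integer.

After 1 (swap(5, 0)): [6, 4, 1, 8, 3, 7, 2, 5, 9, 0]
After 2 (reverse(1, 2)): [6, 1, 4, 8, 3, 7, 2, 5, 9, 0]
After 3 (rotate_left(5, 9, k=1)): [6, 1, 4, 8, 3, 2, 5, 9, 0, 7]
After 4 (swap(3, 1)): [6, 8, 4, 1, 3, 2, 5, 9, 0, 7]
After 5 (swap(8, 4)): [6, 8, 4, 1, 0, 2, 5, 9, 3, 7]
After 6 (reverse(4, 7)): [6, 8, 4, 1, 9, 5, 2, 0, 3, 7]
After 7 (rotate_left(3, 6, k=2)): [6, 8, 4, 5, 2, 1, 9, 0, 3, 7]
After 8 (swap(6, 4)): [6, 8, 4, 5, 9, 1, 2, 0, 3, 7]
After 9 (swap(9, 4)): [6, 8, 4, 5, 7, 1, 2, 0, 3, 9]
After 10 (rotate_left(1, 3, k=2)): [6, 5, 8, 4, 7, 1, 2, 0, 3, 9]

Answer: 6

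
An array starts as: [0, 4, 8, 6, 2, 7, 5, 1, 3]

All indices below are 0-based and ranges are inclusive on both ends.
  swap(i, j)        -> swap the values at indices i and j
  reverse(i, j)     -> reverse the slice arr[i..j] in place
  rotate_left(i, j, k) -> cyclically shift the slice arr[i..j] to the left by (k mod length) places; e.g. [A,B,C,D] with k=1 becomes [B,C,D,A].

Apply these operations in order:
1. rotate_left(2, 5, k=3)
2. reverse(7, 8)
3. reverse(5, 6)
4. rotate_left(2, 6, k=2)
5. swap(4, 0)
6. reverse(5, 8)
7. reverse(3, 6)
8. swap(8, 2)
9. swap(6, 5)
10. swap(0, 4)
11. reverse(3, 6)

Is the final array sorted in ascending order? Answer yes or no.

Answer: no

Derivation:
After 1 (rotate_left(2, 5, k=3)): [0, 4, 7, 8, 6, 2, 5, 1, 3]
After 2 (reverse(7, 8)): [0, 4, 7, 8, 6, 2, 5, 3, 1]
After 3 (reverse(5, 6)): [0, 4, 7, 8, 6, 5, 2, 3, 1]
After 4 (rotate_left(2, 6, k=2)): [0, 4, 6, 5, 2, 7, 8, 3, 1]
After 5 (swap(4, 0)): [2, 4, 6, 5, 0, 7, 8, 3, 1]
After 6 (reverse(5, 8)): [2, 4, 6, 5, 0, 1, 3, 8, 7]
After 7 (reverse(3, 6)): [2, 4, 6, 3, 1, 0, 5, 8, 7]
After 8 (swap(8, 2)): [2, 4, 7, 3, 1, 0, 5, 8, 6]
After 9 (swap(6, 5)): [2, 4, 7, 3, 1, 5, 0, 8, 6]
After 10 (swap(0, 4)): [1, 4, 7, 3, 2, 5, 0, 8, 6]
After 11 (reverse(3, 6)): [1, 4, 7, 0, 5, 2, 3, 8, 6]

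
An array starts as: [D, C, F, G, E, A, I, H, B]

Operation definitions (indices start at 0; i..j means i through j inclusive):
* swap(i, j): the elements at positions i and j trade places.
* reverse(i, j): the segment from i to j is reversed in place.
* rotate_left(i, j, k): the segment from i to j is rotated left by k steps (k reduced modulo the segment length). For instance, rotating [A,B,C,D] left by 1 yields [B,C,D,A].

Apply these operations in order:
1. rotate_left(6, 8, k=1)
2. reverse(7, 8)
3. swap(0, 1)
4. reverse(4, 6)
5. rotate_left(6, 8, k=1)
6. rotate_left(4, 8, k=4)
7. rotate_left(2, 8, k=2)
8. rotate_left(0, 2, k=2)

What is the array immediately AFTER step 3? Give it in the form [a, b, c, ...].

After 1 (rotate_left(6, 8, k=1)): [D, C, F, G, E, A, H, B, I]
After 2 (reverse(7, 8)): [D, C, F, G, E, A, H, I, B]
After 3 (swap(0, 1)): [C, D, F, G, E, A, H, I, B]

Answer: [C, D, F, G, E, A, H, I, B]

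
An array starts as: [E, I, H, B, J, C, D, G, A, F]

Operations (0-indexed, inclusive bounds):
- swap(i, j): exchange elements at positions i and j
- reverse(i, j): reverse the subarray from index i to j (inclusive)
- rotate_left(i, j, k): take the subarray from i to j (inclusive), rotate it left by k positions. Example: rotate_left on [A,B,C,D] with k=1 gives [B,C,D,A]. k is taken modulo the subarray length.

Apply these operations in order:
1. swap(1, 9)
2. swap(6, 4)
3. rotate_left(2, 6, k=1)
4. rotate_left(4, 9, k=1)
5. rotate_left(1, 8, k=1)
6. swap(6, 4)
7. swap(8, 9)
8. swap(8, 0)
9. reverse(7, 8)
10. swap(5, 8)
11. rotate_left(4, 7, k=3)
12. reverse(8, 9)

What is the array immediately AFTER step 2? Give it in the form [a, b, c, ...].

After 1 (swap(1, 9)): [E, F, H, B, J, C, D, G, A, I]
After 2 (swap(6, 4)): [E, F, H, B, D, C, J, G, A, I]

Answer: [E, F, H, B, D, C, J, G, A, I]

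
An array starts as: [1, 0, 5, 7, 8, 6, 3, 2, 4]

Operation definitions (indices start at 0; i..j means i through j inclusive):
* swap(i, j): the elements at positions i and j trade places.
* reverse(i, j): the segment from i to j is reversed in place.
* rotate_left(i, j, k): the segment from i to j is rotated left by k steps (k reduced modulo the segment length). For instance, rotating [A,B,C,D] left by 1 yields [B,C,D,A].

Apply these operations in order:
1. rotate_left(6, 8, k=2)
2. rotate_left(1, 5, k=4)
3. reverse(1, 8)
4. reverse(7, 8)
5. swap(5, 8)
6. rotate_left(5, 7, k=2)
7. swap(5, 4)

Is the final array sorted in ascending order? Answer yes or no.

Answer: no

Derivation:
After 1 (rotate_left(6, 8, k=2)): [1, 0, 5, 7, 8, 6, 4, 3, 2]
After 2 (rotate_left(1, 5, k=4)): [1, 6, 0, 5, 7, 8, 4, 3, 2]
After 3 (reverse(1, 8)): [1, 2, 3, 4, 8, 7, 5, 0, 6]
After 4 (reverse(7, 8)): [1, 2, 3, 4, 8, 7, 5, 6, 0]
After 5 (swap(5, 8)): [1, 2, 3, 4, 8, 0, 5, 6, 7]
After 6 (rotate_left(5, 7, k=2)): [1, 2, 3, 4, 8, 6, 0, 5, 7]
After 7 (swap(5, 4)): [1, 2, 3, 4, 6, 8, 0, 5, 7]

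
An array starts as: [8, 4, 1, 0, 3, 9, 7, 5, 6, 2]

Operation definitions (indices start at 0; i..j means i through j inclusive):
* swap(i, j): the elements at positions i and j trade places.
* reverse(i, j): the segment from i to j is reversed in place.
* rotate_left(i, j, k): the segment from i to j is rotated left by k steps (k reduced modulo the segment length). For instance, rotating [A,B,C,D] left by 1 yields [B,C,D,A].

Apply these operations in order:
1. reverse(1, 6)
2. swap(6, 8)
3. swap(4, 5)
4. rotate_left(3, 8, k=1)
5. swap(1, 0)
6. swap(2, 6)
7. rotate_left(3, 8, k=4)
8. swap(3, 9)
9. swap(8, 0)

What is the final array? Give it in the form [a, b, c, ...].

After 1 (reverse(1, 6)): [8, 7, 9, 3, 0, 1, 4, 5, 6, 2]
After 2 (swap(6, 8)): [8, 7, 9, 3, 0, 1, 6, 5, 4, 2]
After 3 (swap(4, 5)): [8, 7, 9, 3, 1, 0, 6, 5, 4, 2]
After 4 (rotate_left(3, 8, k=1)): [8, 7, 9, 1, 0, 6, 5, 4, 3, 2]
After 5 (swap(1, 0)): [7, 8, 9, 1, 0, 6, 5, 4, 3, 2]
After 6 (swap(2, 6)): [7, 8, 5, 1, 0, 6, 9, 4, 3, 2]
After 7 (rotate_left(3, 8, k=4)): [7, 8, 5, 4, 3, 1, 0, 6, 9, 2]
After 8 (swap(3, 9)): [7, 8, 5, 2, 3, 1, 0, 6, 9, 4]
After 9 (swap(8, 0)): [9, 8, 5, 2, 3, 1, 0, 6, 7, 4]

Answer: [9, 8, 5, 2, 3, 1, 0, 6, 7, 4]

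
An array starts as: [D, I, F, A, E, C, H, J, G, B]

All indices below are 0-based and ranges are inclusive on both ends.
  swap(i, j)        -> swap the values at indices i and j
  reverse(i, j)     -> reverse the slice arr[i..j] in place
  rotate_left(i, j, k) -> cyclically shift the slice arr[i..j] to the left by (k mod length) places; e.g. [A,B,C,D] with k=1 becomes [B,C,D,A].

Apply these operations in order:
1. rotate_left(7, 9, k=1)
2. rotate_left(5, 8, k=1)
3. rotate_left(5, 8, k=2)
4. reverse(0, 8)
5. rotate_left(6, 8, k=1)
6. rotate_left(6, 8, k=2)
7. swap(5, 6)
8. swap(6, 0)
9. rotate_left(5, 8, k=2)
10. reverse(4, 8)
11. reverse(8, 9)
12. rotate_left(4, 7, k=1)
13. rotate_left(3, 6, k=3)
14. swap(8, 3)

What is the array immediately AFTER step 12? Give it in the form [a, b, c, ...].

Answer: [A, H, C, B, F, D, I, G, J, E]

Derivation:
After 1 (rotate_left(7, 9, k=1)): [D, I, F, A, E, C, H, G, B, J]
After 2 (rotate_left(5, 8, k=1)): [D, I, F, A, E, H, G, B, C, J]
After 3 (rotate_left(5, 8, k=2)): [D, I, F, A, E, B, C, H, G, J]
After 4 (reverse(0, 8)): [G, H, C, B, E, A, F, I, D, J]
After 5 (rotate_left(6, 8, k=1)): [G, H, C, B, E, A, I, D, F, J]
After 6 (rotate_left(6, 8, k=2)): [G, H, C, B, E, A, F, I, D, J]
After 7 (swap(5, 6)): [G, H, C, B, E, F, A, I, D, J]
After 8 (swap(6, 0)): [A, H, C, B, E, F, G, I, D, J]
After 9 (rotate_left(5, 8, k=2)): [A, H, C, B, E, I, D, F, G, J]
After 10 (reverse(4, 8)): [A, H, C, B, G, F, D, I, E, J]
After 11 (reverse(8, 9)): [A, H, C, B, G, F, D, I, J, E]
After 12 (rotate_left(4, 7, k=1)): [A, H, C, B, F, D, I, G, J, E]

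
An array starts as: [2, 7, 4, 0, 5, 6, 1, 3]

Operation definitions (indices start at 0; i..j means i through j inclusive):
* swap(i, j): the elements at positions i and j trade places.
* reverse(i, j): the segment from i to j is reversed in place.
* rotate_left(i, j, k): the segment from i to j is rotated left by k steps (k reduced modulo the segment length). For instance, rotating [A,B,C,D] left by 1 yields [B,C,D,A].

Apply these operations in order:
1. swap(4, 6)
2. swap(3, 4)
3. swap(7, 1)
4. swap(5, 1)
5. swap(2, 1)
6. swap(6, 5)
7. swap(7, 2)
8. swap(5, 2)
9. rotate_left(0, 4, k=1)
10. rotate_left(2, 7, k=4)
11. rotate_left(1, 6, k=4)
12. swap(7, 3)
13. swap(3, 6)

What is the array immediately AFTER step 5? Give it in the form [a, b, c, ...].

After 1 (swap(4, 6)): [2, 7, 4, 0, 1, 6, 5, 3]
After 2 (swap(3, 4)): [2, 7, 4, 1, 0, 6, 5, 3]
After 3 (swap(7, 1)): [2, 3, 4, 1, 0, 6, 5, 7]
After 4 (swap(5, 1)): [2, 6, 4, 1, 0, 3, 5, 7]
After 5 (swap(2, 1)): [2, 4, 6, 1, 0, 3, 5, 7]

Answer: [2, 4, 6, 1, 0, 3, 5, 7]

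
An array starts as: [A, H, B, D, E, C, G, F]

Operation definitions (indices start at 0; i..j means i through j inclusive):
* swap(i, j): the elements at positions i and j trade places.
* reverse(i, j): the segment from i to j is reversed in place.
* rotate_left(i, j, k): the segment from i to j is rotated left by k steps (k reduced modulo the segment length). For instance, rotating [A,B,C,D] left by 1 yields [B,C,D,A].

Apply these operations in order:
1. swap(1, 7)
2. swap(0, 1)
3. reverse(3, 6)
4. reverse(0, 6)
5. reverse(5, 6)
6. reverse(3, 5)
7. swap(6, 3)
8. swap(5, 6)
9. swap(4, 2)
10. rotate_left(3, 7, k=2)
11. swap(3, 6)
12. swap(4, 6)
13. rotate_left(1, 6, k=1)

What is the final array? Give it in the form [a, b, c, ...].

After 1 (swap(1, 7)): [A, F, B, D, E, C, G, H]
After 2 (swap(0, 1)): [F, A, B, D, E, C, G, H]
After 3 (reverse(3, 6)): [F, A, B, G, C, E, D, H]
After 4 (reverse(0, 6)): [D, E, C, G, B, A, F, H]
After 5 (reverse(5, 6)): [D, E, C, G, B, F, A, H]
After 6 (reverse(3, 5)): [D, E, C, F, B, G, A, H]
After 7 (swap(6, 3)): [D, E, C, A, B, G, F, H]
After 8 (swap(5, 6)): [D, E, C, A, B, F, G, H]
After 9 (swap(4, 2)): [D, E, B, A, C, F, G, H]
After 10 (rotate_left(3, 7, k=2)): [D, E, B, F, G, H, A, C]
After 11 (swap(3, 6)): [D, E, B, A, G, H, F, C]
After 12 (swap(4, 6)): [D, E, B, A, F, H, G, C]
After 13 (rotate_left(1, 6, k=1)): [D, B, A, F, H, G, E, C]

Answer: [D, B, A, F, H, G, E, C]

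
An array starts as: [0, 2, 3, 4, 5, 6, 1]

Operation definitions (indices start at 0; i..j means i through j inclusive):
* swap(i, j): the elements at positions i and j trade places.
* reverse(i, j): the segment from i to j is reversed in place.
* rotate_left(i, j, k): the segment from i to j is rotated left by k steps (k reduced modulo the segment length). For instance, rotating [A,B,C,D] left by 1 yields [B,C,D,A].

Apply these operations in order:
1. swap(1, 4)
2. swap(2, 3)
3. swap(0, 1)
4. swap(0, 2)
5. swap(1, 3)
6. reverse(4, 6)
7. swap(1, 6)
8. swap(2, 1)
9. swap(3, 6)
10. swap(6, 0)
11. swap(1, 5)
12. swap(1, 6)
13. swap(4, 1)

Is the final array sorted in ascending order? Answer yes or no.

After 1 (swap(1, 4)): [0, 5, 3, 4, 2, 6, 1]
After 2 (swap(2, 3)): [0, 5, 4, 3, 2, 6, 1]
After 3 (swap(0, 1)): [5, 0, 4, 3, 2, 6, 1]
After 4 (swap(0, 2)): [4, 0, 5, 3, 2, 6, 1]
After 5 (swap(1, 3)): [4, 3, 5, 0, 2, 6, 1]
After 6 (reverse(4, 6)): [4, 3, 5, 0, 1, 6, 2]
After 7 (swap(1, 6)): [4, 2, 5, 0, 1, 6, 3]
After 8 (swap(2, 1)): [4, 5, 2, 0, 1, 6, 3]
After 9 (swap(3, 6)): [4, 5, 2, 3, 1, 6, 0]
After 10 (swap(6, 0)): [0, 5, 2, 3, 1, 6, 4]
After 11 (swap(1, 5)): [0, 6, 2, 3, 1, 5, 4]
After 12 (swap(1, 6)): [0, 4, 2, 3, 1, 5, 6]
After 13 (swap(4, 1)): [0, 1, 2, 3, 4, 5, 6]

Answer: yes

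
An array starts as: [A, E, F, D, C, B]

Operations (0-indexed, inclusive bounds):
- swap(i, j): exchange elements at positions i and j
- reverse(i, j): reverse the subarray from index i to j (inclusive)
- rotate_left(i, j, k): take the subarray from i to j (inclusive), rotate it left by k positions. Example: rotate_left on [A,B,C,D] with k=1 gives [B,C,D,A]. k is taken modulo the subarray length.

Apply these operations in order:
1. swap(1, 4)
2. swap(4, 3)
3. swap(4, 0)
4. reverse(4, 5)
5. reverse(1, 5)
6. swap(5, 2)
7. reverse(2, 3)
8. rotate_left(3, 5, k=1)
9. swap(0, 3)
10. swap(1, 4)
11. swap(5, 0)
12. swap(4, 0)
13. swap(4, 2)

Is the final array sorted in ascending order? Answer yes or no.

After 1 (swap(1, 4)): [A, C, F, D, E, B]
After 2 (swap(4, 3)): [A, C, F, E, D, B]
After 3 (swap(4, 0)): [D, C, F, E, A, B]
After 4 (reverse(4, 5)): [D, C, F, E, B, A]
After 5 (reverse(1, 5)): [D, A, B, E, F, C]
After 6 (swap(5, 2)): [D, A, C, E, F, B]
After 7 (reverse(2, 3)): [D, A, E, C, F, B]
After 8 (rotate_left(3, 5, k=1)): [D, A, E, F, B, C]
After 9 (swap(0, 3)): [F, A, E, D, B, C]
After 10 (swap(1, 4)): [F, B, E, D, A, C]
After 11 (swap(5, 0)): [C, B, E, D, A, F]
After 12 (swap(4, 0)): [A, B, E, D, C, F]
After 13 (swap(4, 2)): [A, B, C, D, E, F]

Answer: yes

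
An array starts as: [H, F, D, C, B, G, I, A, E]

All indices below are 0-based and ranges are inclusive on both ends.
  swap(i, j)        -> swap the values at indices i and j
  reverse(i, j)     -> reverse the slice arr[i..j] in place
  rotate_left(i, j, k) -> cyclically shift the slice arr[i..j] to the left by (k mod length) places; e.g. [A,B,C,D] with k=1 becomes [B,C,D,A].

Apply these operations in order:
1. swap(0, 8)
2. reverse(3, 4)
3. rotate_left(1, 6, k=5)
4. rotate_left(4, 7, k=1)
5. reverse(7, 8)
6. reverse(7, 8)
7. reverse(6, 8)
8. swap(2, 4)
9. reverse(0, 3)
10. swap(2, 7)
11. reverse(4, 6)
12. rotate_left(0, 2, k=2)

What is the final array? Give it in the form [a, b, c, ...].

Answer: [B, D, C, E, H, G, F, I, A]

Derivation:
After 1 (swap(0, 8)): [E, F, D, C, B, G, I, A, H]
After 2 (reverse(3, 4)): [E, F, D, B, C, G, I, A, H]
After 3 (rotate_left(1, 6, k=5)): [E, I, F, D, B, C, G, A, H]
After 4 (rotate_left(4, 7, k=1)): [E, I, F, D, C, G, A, B, H]
After 5 (reverse(7, 8)): [E, I, F, D, C, G, A, H, B]
After 6 (reverse(7, 8)): [E, I, F, D, C, G, A, B, H]
After 7 (reverse(6, 8)): [E, I, F, D, C, G, H, B, A]
After 8 (swap(2, 4)): [E, I, C, D, F, G, H, B, A]
After 9 (reverse(0, 3)): [D, C, I, E, F, G, H, B, A]
After 10 (swap(2, 7)): [D, C, B, E, F, G, H, I, A]
After 11 (reverse(4, 6)): [D, C, B, E, H, G, F, I, A]
After 12 (rotate_left(0, 2, k=2)): [B, D, C, E, H, G, F, I, A]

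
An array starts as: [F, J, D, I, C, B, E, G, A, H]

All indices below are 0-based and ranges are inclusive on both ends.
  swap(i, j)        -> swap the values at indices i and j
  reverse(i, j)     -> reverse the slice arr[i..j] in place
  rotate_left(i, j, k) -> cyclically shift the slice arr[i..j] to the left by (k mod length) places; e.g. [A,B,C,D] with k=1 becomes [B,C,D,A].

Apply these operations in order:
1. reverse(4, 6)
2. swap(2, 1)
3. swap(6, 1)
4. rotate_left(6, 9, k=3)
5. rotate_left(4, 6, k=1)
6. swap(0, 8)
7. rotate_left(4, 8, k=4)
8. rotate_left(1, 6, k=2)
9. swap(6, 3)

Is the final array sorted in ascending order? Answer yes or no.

After 1 (reverse(4, 6)): [F, J, D, I, E, B, C, G, A, H]
After 2 (swap(2, 1)): [F, D, J, I, E, B, C, G, A, H]
After 3 (swap(6, 1)): [F, C, J, I, E, B, D, G, A, H]
After 4 (rotate_left(6, 9, k=3)): [F, C, J, I, E, B, H, D, G, A]
After 5 (rotate_left(4, 6, k=1)): [F, C, J, I, B, H, E, D, G, A]
After 6 (swap(0, 8)): [G, C, J, I, B, H, E, D, F, A]
After 7 (rotate_left(4, 8, k=4)): [G, C, J, I, F, B, H, E, D, A]
After 8 (rotate_left(1, 6, k=2)): [G, I, F, B, H, C, J, E, D, A]
After 9 (swap(6, 3)): [G, I, F, J, H, C, B, E, D, A]

Answer: no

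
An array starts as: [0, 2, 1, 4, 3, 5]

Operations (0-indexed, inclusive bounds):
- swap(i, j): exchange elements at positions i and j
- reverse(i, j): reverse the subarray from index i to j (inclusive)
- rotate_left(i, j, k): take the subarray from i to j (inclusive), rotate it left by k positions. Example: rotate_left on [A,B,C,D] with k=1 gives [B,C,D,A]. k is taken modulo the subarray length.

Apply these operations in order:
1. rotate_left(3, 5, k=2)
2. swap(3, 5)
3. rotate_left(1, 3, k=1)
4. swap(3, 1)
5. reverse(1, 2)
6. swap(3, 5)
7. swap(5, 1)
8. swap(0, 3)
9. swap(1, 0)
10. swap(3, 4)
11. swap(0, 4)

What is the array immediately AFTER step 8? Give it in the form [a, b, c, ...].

Answer: [5, 1, 2, 0, 4, 3]

Derivation:
After 1 (rotate_left(3, 5, k=2)): [0, 2, 1, 5, 4, 3]
After 2 (swap(3, 5)): [0, 2, 1, 3, 4, 5]
After 3 (rotate_left(1, 3, k=1)): [0, 1, 3, 2, 4, 5]
After 4 (swap(3, 1)): [0, 2, 3, 1, 4, 5]
After 5 (reverse(1, 2)): [0, 3, 2, 1, 4, 5]
After 6 (swap(3, 5)): [0, 3, 2, 5, 4, 1]
After 7 (swap(5, 1)): [0, 1, 2, 5, 4, 3]
After 8 (swap(0, 3)): [5, 1, 2, 0, 4, 3]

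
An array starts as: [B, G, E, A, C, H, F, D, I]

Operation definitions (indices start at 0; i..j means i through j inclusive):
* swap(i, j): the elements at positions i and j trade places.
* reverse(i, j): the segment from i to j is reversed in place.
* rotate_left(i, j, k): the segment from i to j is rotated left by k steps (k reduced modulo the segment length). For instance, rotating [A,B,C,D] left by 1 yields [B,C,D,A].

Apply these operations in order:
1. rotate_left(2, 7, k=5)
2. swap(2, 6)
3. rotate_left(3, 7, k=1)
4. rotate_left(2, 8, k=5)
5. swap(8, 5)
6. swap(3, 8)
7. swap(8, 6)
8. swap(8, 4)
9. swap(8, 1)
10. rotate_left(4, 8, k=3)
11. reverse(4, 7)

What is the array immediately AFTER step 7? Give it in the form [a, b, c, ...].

Answer: [B, G, E, A, H, F, I, D, C]

Derivation:
After 1 (rotate_left(2, 7, k=5)): [B, G, D, E, A, C, H, F, I]
After 2 (swap(2, 6)): [B, G, H, E, A, C, D, F, I]
After 3 (rotate_left(3, 7, k=1)): [B, G, H, A, C, D, F, E, I]
After 4 (rotate_left(2, 8, k=5)): [B, G, E, I, H, A, C, D, F]
After 5 (swap(8, 5)): [B, G, E, I, H, F, C, D, A]
After 6 (swap(3, 8)): [B, G, E, A, H, F, C, D, I]
After 7 (swap(8, 6)): [B, G, E, A, H, F, I, D, C]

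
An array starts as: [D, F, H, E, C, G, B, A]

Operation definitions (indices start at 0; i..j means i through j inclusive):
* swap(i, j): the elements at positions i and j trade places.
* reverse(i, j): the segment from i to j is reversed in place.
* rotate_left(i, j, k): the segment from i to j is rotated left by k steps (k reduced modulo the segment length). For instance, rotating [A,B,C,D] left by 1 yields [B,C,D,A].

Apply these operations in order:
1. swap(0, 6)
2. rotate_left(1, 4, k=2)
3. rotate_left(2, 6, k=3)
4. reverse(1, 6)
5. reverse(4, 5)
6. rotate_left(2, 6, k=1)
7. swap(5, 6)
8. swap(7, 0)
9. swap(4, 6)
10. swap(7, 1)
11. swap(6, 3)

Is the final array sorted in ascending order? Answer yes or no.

After 1 (swap(0, 6)): [B, F, H, E, C, G, D, A]
After 2 (rotate_left(1, 4, k=2)): [B, E, C, F, H, G, D, A]
After 3 (rotate_left(2, 6, k=3)): [B, E, G, D, C, F, H, A]
After 4 (reverse(1, 6)): [B, H, F, C, D, G, E, A]
After 5 (reverse(4, 5)): [B, H, F, C, G, D, E, A]
After 6 (rotate_left(2, 6, k=1)): [B, H, C, G, D, E, F, A]
After 7 (swap(5, 6)): [B, H, C, G, D, F, E, A]
After 8 (swap(7, 0)): [A, H, C, G, D, F, E, B]
After 9 (swap(4, 6)): [A, H, C, G, E, F, D, B]
After 10 (swap(7, 1)): [A, B, C, G, E, F, D, H]
After 11 (swap(6, 3)): [A, B, C, D, E, F, G, H]

Answer: yes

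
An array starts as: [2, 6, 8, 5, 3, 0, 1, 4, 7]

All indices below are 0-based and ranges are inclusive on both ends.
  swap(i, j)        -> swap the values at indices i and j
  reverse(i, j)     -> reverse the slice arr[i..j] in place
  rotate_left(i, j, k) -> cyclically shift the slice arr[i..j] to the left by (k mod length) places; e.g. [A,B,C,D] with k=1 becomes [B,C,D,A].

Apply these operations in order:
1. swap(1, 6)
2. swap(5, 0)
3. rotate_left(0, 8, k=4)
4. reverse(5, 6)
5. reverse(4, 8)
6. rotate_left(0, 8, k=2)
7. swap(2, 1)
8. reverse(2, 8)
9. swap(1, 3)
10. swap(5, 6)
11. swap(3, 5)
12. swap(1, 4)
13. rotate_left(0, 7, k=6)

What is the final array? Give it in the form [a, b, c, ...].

After 1 (swap(1, 6)): [2, 1, 8, 5, 3, 0, 6, 4, 7]
After 2 (swap(5, 0)): [0, 1, 8, 5, 3, 2, 6, 4, 7]
After 3 (rotate_left(0, 8, k=4)): [3, 2, 6, 4, 7, 0, 1, 8, 5]
After 4 (reverse(5, 6)): [3, 2, 6, 4, 7, 1, 0, 8, 5]
After 5 (reverse(4, 8)): [3, 2, 6, 4, 5, 8, 0, 1, 7]
After 6 (rotate_left(0, 8, k=2)): [6, 4, 5, 8, 0, 1, 7, 3, 2]
After 7 (swap(2, 1)): [6, 5, 4, 8, 0, 1, 7, 3, 2]
After 8 (reverse(2, 8)): [6, 5, 2, 3, 7, 1, 0, 8, 4]
After 9 (swap(1, 3)): [6, 3, 2, 5, 7, 1, 0, 8, 4]
After 10 (swap(5, 6)): [6, 3, 2, 5, 7, 0, 1, 8, 4]
After 11 (swap(3, 5)): [6, 3, 2, 0, 7, 5, 1, 8, 4]
After 12 (swap(1, 4)): [6, 7, 2, 0, 3, 5, 1, 8, 4]
After 13 (rotate_left(0, 7, k=6)): [1, 8, 6, 7, 2, 0, 3, 5, 4]

Answer: [1, 8, 6, 7, 2, 0, 3, 5, 4]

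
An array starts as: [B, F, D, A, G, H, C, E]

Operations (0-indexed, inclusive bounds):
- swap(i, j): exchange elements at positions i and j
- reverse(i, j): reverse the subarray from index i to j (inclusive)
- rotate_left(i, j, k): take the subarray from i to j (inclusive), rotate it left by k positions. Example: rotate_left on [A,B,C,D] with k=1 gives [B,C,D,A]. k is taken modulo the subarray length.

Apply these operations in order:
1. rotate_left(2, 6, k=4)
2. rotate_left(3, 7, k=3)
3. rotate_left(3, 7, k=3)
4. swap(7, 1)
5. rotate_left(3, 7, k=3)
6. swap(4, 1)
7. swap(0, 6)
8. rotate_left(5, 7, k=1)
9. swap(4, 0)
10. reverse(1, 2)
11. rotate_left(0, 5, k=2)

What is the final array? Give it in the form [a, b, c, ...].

Answer: [F, E, G, B, D, C, H, A]

Derivation:
After 1 (rotate_left(2, 6, k=4)): [B, F, C, D, A, G, H, E]
After 2 (rotate_left(3, 7, k=3)): [B, F, C, H, E, D, A, G]
After 3 (rotate_left(3, 7, k=3)): [B, F, C, A, G, H, E, D]
After 4 (swap(7, 1)): [B, D, C, A, G, H, E, F]
After 5 (rotate_left(3, 7, k=3)): [B, D, C, E, F, A, G, H]
After 6 (swap(4, 1)): [B, F, C, E, D, A, G, H]
After 7 (swap(0, 6)): [G, F, C, E, D, A, B, H]
After 8 (rotate_left(5, 7, k=1)): [G, F, C, E, D, B, H, A]
After 9 (swap(4, 0)): [D, F, C, E, G, B, H, A]
After 10 (reverse(1, 2)): [D, C, F, E, G, B, H, A]
After 11 (rotate_left(0, 5, k=2)): [F, E, G, B, D, C, H, A]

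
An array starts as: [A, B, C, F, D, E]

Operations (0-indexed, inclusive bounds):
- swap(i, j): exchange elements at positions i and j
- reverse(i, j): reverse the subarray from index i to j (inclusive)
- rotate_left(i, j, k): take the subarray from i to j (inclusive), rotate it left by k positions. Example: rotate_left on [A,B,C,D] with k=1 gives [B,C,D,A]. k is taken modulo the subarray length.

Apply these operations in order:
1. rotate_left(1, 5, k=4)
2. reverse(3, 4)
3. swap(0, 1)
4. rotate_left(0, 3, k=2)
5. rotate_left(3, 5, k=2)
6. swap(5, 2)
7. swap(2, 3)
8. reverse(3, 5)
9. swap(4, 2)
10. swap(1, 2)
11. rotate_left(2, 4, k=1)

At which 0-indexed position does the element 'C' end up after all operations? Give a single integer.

Answer: 5

Derivation:
After 1 (rotate_left(1, 5, k=4)): [A, E, B, C, F, D]
After 2 (reverse(3, 4)): [A, E, B, F, C, D]
After 3 (swap(0, 1)): [E, A, B, F, C, D]
After 4 (rotate_left(0, 3, k=2)): [B, F, E, A, C, D]
After 5 (rotate_left(3, 5, k=2)): [B, F, E, D, A, C]
After 6 (swap(5, 2)): [B, F, C, D, A, E]
After 7 (swap(2, 3)): [B, F, D, C, A, E]
After 8 (reverse(3, 5)): [B, F, D, E, A, C]
After 9 (swap(4, 2)): [B, F, A, E, D, C]
After 10 (swap(1, 2)): [B, A, F, E, D, C]
After 11 (rotate_left(2, 4, k=1)): [B, A, E, D, F, C]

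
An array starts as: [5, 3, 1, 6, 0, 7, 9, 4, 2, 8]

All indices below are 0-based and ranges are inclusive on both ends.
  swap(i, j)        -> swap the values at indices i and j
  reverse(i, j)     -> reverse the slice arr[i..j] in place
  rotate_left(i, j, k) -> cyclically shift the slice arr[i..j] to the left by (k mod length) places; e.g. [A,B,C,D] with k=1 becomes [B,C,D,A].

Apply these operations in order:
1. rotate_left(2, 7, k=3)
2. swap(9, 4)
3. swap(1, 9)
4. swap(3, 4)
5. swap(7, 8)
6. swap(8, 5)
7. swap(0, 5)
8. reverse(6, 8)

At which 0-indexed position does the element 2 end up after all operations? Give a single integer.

Answer: 7

Derivation:
After 1 (rotate_left(2, 7, k=3)): [5, 3, 7, 9, 4, 1, 6, 0, 2, 8]
After 2 (swap(9, 4)): [5, 3, 7, 9, 8, 1, 6, 0, 2, 4]
After 3 (swap(1, 9)): [5, 4, 7, 9, 8, 1, 6, 0, 2, 3]
After 4 (swap(3, 4)): [5, 4, 7, 8, 9, 1, 6, 0, 2, 3]
After 5 (swap(7, 8)): [5, 4, 7, 8, 9, 1, 6, 2, 0, 3]
After 6 (swap(8, 5)): [5, 4, 7, 8, 9, 0, 6, 2, 1, 3]
After 7 (swap(0, 5)): [0, 4, 7, 8, 9, 5, 6, 2, 1, 3]
After 8 (reverse(6, 8)): [0, 4, 7, 8, 9, 5, 1, 2, 6, 3]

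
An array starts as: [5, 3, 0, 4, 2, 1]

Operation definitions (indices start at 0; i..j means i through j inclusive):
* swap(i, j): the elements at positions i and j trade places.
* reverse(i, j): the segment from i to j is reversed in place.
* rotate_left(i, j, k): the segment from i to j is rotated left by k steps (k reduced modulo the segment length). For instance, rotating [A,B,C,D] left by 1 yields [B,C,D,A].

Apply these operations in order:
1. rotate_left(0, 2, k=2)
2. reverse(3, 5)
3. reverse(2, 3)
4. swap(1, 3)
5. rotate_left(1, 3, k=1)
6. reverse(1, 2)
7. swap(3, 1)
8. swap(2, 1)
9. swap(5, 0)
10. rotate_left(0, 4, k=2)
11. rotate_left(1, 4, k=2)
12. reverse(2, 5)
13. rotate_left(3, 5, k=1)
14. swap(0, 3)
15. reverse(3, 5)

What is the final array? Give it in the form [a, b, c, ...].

Answer: [5, 4, 0, 2, 1, 3]

Derivation:
After 1 (rotate_left(0, 2, k=2)): [0, 5, 3, 4, 2, 1]
After 2 (reverse(3, 5)): [0, 5, 3, 1, 2, 4]
After 3 (reverse(2, 3)): [0, 5, 1, 3, 2, 4]
After 4 (swap(1, 3)): [0, 3, 1, 5, 2, 4]
After 5 (rotate_left(1, 3, k=1)): [0, 1, 5, 3, 2, 4]
After 6 (reverse(1, 2)): [0, 5, 1, 3, 2, 4]
After 7 (swap(3, 1)): [0, 3, 1, 5, 2, 4]
After 8 (swap(2, 1)): [0, 1, 3, 5, 2, 4]
After 9 (swap(5, 0)): [4, 1, 3, 5, 2, 0]
After 10 (rotate_left(0, 4, k=2)): [3, 5, 2, 4, 1, 0]
After 11 (rotate_left(1, 4, k=2)): [3, 4, 1, 5, 2, 0]
After 12 (reverse(2, 5)): [3, 4, 0, 2, 5, 1]
After 13 (rotate_left(3, 5, k=1)): [3, 4, 0, 5, 1, 2]
After 14 (swap(0, 3)): [5, 4, 0, 3, 1, 2]
After 15 (reverse(3, 5)): [5, 4, 0, 2, 1, 3]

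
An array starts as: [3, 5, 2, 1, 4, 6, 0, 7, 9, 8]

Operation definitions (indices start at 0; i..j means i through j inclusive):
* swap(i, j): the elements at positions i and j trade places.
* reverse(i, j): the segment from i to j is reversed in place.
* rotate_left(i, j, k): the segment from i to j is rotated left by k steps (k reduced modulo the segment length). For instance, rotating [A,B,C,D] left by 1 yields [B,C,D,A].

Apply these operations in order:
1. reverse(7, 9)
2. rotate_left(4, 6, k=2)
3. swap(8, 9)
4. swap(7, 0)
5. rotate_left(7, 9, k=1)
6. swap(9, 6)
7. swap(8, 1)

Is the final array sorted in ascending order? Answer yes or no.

After 1 (reverse(7, 9)): [3, 5, 2, 1, 4, 6, 0, 8, 9, 7]
After 2 (rotate_left(4, 6, k=2)): [3, 5, 2, 1, 0, 4, 6, 8, 9, 7]
After 3 (swap(8, 9)): [3, 5, 2, 1, 0, 4, 6, 8, 7, 9]
After 4 (swap(7, 0)): [8, 5, 2, 1, 0, 4, 6, 3, 7, 9]
After 5 (rotate_left(7, 9, k=1)): [8, 5, 2, 1, 0, 4, 6, 7, 9, 3]
After 6 (swap(9, 6)): [8, 5, 2, 1, 0, 4, 3, 7, 9, 6]
After 7 (swap(8, 1)): [8, 9, 2, 1, 0, 4, 3, 7, 5, 6]

Answer: no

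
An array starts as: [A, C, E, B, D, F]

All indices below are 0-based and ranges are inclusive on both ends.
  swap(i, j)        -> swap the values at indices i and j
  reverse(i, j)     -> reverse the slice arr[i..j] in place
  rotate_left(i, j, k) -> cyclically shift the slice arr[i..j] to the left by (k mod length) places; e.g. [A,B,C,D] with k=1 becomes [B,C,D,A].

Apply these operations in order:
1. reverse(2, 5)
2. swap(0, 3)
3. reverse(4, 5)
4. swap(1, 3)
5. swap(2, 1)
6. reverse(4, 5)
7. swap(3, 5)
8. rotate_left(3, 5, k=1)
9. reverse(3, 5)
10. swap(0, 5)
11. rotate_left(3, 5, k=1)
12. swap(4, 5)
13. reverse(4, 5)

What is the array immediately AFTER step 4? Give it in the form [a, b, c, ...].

After 1 (reverse(2, 5)): [A, C, F, D, B, E]
After 2 (swap(0, 3)): [D, C, F, A, B, E]
After 3 (reverse(4, 5)): [D, C, F, A, E, B]
After 4 (swap(1, 3)): [D, A, F, C, E, B]

Answer: [D, A, F, C, E, B]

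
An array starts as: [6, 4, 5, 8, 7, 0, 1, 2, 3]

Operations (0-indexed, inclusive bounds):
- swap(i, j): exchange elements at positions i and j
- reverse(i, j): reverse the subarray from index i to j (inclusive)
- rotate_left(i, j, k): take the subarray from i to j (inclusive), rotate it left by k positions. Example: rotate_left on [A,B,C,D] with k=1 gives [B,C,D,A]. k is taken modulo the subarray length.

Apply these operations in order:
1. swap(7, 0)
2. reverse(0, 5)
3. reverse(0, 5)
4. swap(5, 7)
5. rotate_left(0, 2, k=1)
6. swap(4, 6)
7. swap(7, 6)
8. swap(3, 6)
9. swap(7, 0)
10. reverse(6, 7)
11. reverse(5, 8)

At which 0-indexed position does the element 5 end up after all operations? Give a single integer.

After 1 (swap(7, 0)): [2, 4, 5, 8, 7, 0, 1, 6, 3]
After 2 (reverse(0, 5)): [0, 7, 8, 5, 4, 2, 1, 6, 3]
After 3 (reverse(0, 5)): [2, 4, 5, 8, 7, 0, 1, 6, 3]
After 4 (swap(5, 7)): [2, 4, 5, 8, 7, 6, 1, 0, 3]
After 5 (rotate_left(0, 2, k=1)): [4, 5, 2, 8, 7, 6, 1, 0, 3]
After 6 (swap(4, 6)): [4, 5, 2, 8, 1, 6, 7, 0, 3]
After 7 (swap(7, 6)): [4, 5, 2, 8, 1, 6, 0, 7, 3]
After 8 (swap(3, 6)): [4, 5, 2, 0, 1, 6, 8, 7, 3]
After 9 (swap(7, 0)): [7, 5, 2, 0, 1, 6, 8, 4, 3]
After 10 (reverse(6, 7)): [7, 5, 2, 0, 1, 6, 4, 8, 3]
After 11 (reverse(5, 8)): [7, 5, 2, 0, 1, 3, 8, 4, 6]

Answer: 1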